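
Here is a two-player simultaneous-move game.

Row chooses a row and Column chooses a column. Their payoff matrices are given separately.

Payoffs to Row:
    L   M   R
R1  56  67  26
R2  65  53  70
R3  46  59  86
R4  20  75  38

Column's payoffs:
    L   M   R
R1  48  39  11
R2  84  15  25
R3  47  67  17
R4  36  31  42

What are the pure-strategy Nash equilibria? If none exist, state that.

Pure NE: (R2, L)

Row against L: payoffs 56, 65, 46, 20 → best response R2.
Row against M: payoffs 67, 53, 59, 75 → best response R4.
Row against R: payoffs 26, 70, 86, 38 → best response R3.
Column against R1: payoffs 48, 39, 11 → best response L.
Column against R2: payoffs 84, 15, 25 → best response L.
Column against R3: payoffs 47, 67, 17 → best response M.
Column against R4: payoffs 36, 31, 42 → best response R.
Mutual best responses: (R2, L).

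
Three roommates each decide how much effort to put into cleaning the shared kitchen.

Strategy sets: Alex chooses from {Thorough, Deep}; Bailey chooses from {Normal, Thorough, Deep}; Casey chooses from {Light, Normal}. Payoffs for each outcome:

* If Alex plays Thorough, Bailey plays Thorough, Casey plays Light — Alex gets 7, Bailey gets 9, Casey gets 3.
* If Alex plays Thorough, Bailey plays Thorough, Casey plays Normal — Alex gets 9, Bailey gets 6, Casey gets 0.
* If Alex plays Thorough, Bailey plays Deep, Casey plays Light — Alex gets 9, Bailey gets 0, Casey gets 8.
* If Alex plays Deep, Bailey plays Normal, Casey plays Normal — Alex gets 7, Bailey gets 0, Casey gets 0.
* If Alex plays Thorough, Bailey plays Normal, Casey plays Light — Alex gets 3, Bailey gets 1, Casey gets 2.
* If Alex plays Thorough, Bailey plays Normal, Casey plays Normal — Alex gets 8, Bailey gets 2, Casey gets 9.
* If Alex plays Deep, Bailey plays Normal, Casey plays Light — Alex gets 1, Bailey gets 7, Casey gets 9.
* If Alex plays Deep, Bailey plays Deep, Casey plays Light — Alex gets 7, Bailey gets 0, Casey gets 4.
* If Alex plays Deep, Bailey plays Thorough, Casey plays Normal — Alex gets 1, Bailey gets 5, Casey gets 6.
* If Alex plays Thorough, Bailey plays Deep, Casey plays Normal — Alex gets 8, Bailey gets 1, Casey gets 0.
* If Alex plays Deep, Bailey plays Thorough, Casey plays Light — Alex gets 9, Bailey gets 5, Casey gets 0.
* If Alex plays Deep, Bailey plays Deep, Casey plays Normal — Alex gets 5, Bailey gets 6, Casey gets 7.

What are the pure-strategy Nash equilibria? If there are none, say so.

There is no pure-strategy Nash equilibrium.

(Thorough, Normal, Light): Bailey can switch to Thorough (1 → 9). Not NE.
(Thorough, Normal, Normal): Bailey can switch to Thorough (2 → 6). Not NE.
(Thorough, Thorough, Light): Alex can switch to Deep (7 → 9). Not NE.
(Thorough, Thorough, Normal): Casey can switch to Light (0 → 3). Not NE.
(Thorough, Deep, Light): Bailey can switch to Normal (0 → 1). Not NE.
(Thorough, Deep, Normal): Bailey can switch to Normal (1 → 2). Not NE.
(Deep, Normal, Light): Alex can switch to Thorough (1 → 3). Not NE.
(Deep, Normal, Normal): Alex can switch to Thorough (7 → 8). Not NE.
(The remaining 4 profiles each have a profitable deviation by the same check.)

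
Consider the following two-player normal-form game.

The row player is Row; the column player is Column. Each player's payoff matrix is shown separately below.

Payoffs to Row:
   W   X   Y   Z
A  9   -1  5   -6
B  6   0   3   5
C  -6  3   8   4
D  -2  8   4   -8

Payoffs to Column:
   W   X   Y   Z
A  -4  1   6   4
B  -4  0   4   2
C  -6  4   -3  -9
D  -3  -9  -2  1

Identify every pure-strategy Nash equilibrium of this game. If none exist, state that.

For each player, find the best response to each opponent profile; mutual best responses are the pure NE.
Row against W: payoffs 9, 6, -6, -2 → best response A.
Row against X: payoffs -1, 0, 3, 8 → best response D.
Row against Y: payoffs 5, 3, 8, 4 → best response C.
Row against Z: payoffs -6, 5, 4, -8 → best response B.
Column against A: payoffs -4, 1, 6, 4 → best response Y.
Column against B: payoffs -4, 0, 4, 2 → best response Y.
Column against C: payoffs -6, 4, -3, -9 → best response X.
Column against D: payoffs -3, -9, -2, 1 → best response Z.
No profile is a mutual best response for all players.

none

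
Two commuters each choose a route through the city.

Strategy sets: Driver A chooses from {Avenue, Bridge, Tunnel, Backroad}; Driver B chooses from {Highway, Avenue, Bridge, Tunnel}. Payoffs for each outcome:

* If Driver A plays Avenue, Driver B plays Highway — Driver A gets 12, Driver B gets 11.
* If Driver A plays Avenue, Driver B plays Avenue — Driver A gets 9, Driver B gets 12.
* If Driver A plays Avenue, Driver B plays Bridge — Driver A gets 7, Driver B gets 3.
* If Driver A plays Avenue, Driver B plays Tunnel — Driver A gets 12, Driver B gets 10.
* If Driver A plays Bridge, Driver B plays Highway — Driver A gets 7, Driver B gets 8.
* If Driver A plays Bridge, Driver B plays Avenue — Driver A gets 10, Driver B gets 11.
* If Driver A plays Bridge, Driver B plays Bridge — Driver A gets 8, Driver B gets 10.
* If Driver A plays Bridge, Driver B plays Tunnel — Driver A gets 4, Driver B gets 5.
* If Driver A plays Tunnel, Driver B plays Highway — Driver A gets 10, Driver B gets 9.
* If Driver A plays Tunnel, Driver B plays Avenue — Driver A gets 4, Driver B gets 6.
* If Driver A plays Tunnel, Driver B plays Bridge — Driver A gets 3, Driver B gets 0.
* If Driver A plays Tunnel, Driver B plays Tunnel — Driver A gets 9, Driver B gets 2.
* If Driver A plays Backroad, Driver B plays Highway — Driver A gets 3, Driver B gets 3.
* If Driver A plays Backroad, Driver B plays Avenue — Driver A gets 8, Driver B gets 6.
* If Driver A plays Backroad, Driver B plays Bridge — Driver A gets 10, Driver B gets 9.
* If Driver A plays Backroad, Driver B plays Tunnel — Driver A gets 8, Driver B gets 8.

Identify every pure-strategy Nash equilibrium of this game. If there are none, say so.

Check each profile: it is a Nash equilibrium iff no player can strictly gain by switching unilaterally.
(Avenue, Highway): Driver B can switch to Avenue (11 → 12). Not NE.
(Avenue, Avenue): Driver A can switch to Bridge (9 → 10). Not NE.
(Avenue, Bridge): Driver A can switch to Bridge (7 → 8). Not NE.
(Avenue, Tunnel): Driver B can switch to Highway (10 → 11). Not NE.
(Bridge, Highway): Driver A can switch to Avenue (7 → 12). Not NE.
(Bridge, Avenue): Driver A gets 10, best alternative 9; Driver B gets 11, best alternative 10. No profitable deviation — NE.
(Bridge, Bridge): Driver A can switch to Backroad (8 → 10). Not NE.
(Backroad, Bridge): Driver A gets 10, best alternative 8; Driver B gets 9, best alternative 8. No profitable deviation — NE.
(The remaining 8 profiles each have a profitable deviation by the same check.)

Pure-strategy Nash equilibria: (Bridge, Avenue); (Backroad, Bridge)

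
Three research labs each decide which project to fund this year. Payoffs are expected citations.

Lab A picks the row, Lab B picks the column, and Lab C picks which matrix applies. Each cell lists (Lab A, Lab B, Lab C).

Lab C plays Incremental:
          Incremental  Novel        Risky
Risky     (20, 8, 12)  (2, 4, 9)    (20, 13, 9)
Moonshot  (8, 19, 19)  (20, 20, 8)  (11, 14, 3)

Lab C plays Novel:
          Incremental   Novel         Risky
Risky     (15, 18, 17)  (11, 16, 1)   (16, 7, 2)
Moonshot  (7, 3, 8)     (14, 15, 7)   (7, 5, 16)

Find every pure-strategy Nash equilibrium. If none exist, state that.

(Risky, Incremental, Novel), (Risky, Risky, Incremental), (Moonshot, Novel, Incremental)

(Risky, Incremental, Incremental): Lab B can switch to Risky (8 → 13). Not NE.
(Risky, Incremental, Novel): Lab A gets 15, best alternative 7; Lab B gets 18, best alternative 16; Lab C gets 17, best alternative 12. No profitable deviation — NE.
(Risky, Novel, Incremental): Lab A can switch to Moonshot (2 → 20). Not NE.
(Risky, Novel, Novel): Lab A can switch to Moonshot (11 → 14). Not NE.
(Risky, Risky, Incremental): Lab A gets 20, best alternative 11; Lab B gets 13, best alternative 8; Lab C gets 9, best alternative 2. No profitable deviation — NE.
(Risky, Risky, Novel): Lab B can switch to Incremental (7 → 18). Not NE.
(Moonshot, Incremental, Incremental): Lab A can switch to Risky (8 → 20). Not NE.
(Moonshot, Incremental, Novel): Lab A can switch to Risky (7 → 15). Not NE.
(Moonshot, Novel, Incremental): Lab A gets 20, best alternative 2; Lab B gets 20, best alternative 19; Lab C gets 8, best alternative 7. No profitable deviation — NE.
(Moonshot, Novel, Novel): Lab C can switch to Incremental (7 → 8). Not NE.
(Moonshot, Risky, Incremental): Lab A can switch to Risky (11 → 20). Not NE.
(Moonshot, Risky, Novel): Lab A can switch to Risky (7 → 16). Not NE.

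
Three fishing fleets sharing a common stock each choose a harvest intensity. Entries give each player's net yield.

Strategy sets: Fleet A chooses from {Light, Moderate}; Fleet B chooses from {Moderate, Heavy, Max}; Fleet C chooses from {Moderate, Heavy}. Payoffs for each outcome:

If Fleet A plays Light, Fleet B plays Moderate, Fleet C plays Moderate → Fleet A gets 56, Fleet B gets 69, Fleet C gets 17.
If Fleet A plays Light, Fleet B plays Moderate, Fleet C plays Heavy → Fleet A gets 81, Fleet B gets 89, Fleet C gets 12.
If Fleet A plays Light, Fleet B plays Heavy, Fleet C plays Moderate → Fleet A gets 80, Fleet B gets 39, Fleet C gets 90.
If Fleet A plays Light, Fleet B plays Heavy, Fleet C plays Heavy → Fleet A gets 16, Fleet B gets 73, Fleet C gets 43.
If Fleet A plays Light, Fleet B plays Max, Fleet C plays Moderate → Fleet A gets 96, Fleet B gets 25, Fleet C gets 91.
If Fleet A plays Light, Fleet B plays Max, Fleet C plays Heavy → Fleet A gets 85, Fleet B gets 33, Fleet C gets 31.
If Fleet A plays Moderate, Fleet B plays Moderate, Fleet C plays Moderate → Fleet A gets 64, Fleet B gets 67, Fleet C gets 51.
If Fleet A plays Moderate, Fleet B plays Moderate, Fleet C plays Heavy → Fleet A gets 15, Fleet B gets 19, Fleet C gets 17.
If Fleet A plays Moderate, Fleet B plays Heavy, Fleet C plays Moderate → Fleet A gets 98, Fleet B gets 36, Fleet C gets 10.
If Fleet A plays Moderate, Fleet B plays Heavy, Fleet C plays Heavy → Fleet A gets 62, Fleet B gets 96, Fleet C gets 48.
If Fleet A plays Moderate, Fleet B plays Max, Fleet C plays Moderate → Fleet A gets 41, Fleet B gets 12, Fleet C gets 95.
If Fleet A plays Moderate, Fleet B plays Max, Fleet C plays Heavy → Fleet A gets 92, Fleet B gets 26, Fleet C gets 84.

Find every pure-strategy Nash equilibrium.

(Moderate, Moderate, Moderate); (Moderate, Heavy, Heavy)

(Light, Moderate, Moderate): Fleet A can switch to Moderate (56 → 64). Not NE.
(Light, Moderate, Heavy): Fleet C can switch to Moderate (12 → 17). Not NE.
(Light, Heavy, Moderate): Fleet A can switch to Moderate (80 → 98). Not NE.
(Light, Heavy, Heavy): Fleet A can switch to Moderate (16 → 62). Not NE.
(Light, Max, Moderate): Fleet B can switch to Moderate (25 → 69). Not NE.
(Light, Max, Heavy): Fleet A can switch to Moderate (85 → 92). Not NE.
(Moderate, Moderate, Moderate): Fleet A gets 64, best alternative 56; Fleet B gets 67, best alternative 36; Fleet C gets 51, best alternative 17. No profitable deviation — NE.
(Moderate, Moderate, Heavy): Fleet A can switch to Light (15 → 81). Not NE.
(Moderate, Heavy, Moderate): Fleet B can switch to Moderate (36 → 67). Not NE.
(Moderate, Heavy, Heavy): Fleet A gets 62, best alternative 16; Fleet B gets 96, best alternative 26; Fleet C gets 48, best alternative 10. No profitable deviation — NE.
(Moderate, Max, Moderate): Fleet A can switch to Light (41 → 96). Not NE.
(Moderate, Max, Heavy): Fleet B can switch to Heavy (26 → 96). Not NE.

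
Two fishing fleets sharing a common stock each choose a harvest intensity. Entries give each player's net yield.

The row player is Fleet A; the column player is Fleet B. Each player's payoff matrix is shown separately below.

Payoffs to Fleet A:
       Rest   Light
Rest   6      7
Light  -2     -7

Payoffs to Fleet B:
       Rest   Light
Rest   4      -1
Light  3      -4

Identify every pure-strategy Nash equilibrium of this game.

For each player, find the best response to each opponent profile; mutual best responses are the pure NE.
Fleet A against Rest: payoffs 6, -2 → best response Rest.
Fleet A against Light: payoffs 7, -7 → best response Rest.
Fleet B against Rest: payoffs 4, -1 → best response Rest.
Fleet B against Light: payoffs 3, -4 → best response Rest.
Mutual best responses: (Rest, Rest).

(Rest, Rest)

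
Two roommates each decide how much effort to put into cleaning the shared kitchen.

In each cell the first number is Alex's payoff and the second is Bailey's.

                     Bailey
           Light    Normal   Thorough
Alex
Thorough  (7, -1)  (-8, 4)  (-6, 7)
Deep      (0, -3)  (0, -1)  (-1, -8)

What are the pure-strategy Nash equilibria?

The unique pure-strategy Nash equilibrium is (Deep, Normal).

For each player, find the best response to each opponent profile; mutual best responses are the pure NE.
Alex against Light: payoffs 7, 0 → best response Thorough.
Alex against Normal: payoffs -8, 0 → best response Deep.
Alex against Thorough: payoffs -6, -1 → best response Deep.
Bailey against Thorough: payoffs -1, 4, 7 → best response Thorough.
Bailey against Deep: payoffs -3, -1, -8 → best response Normal.
Mutual best responses: (Deep, Normal).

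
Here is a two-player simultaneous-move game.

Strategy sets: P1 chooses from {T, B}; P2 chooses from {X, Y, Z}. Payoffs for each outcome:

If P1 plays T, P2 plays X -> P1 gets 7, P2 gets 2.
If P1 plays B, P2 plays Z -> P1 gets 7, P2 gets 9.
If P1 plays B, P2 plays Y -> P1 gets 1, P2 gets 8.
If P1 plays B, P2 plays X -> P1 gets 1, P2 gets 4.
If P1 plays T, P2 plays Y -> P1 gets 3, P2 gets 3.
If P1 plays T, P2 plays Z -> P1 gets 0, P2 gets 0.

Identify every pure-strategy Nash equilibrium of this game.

Pure-strategy Nash equilibria: (T, Y); (B, Z)

(T, X): P2 can switch to Y (2 → 3). Not NE.
(T, Y): P1 gets 3, best alternative 1; P2 gets 3, best alternative 2. No profitable deviation — NE.
(T, Z): P1 can switch to B (0 → 7). Not NE.
(B, X): P1 can switch to T (1 → 7). Not NE.
(B, Y): P1 can switch to T (1 → 3). Not NE.
(B, Z): P1 gets 7, best alternative 0; P2 gets 9, best alternative 8. No profitable deviation — NE.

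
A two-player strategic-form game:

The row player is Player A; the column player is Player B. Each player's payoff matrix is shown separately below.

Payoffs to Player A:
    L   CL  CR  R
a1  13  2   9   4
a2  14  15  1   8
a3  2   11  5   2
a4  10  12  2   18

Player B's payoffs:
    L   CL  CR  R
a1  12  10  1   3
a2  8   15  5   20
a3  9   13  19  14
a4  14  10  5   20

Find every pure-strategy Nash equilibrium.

(a1, L): Player A can switch to a2 (13 → 14). Not NE.
(a1, CL): Player A can switch to a2 (2 → 15). Not NE.
(a1, CR): Player B can switch to L (1 → 12). Not NE.
(a1, R): Player A can switch to a2 (4 → 8). Not NE.
(a2, L): Player B can switch to CL (8 → 15). Not NE.
(a2, CL): Player B can switch to R (15 → 20). Not NE.
(a2, CR): Player A can switch to a1 (1 → 9). Not NE.
(a2, R): Player A can switch to a4 (8 → 18). Not NE.
(a4, R): Player A gets 18, best alternative 8; Player B gets 20, best alternative 14. No profitable deviation — NE.
(The remaining 7 profiles each have a profitable deviation by the same check.)

Pure NE: (a4, R)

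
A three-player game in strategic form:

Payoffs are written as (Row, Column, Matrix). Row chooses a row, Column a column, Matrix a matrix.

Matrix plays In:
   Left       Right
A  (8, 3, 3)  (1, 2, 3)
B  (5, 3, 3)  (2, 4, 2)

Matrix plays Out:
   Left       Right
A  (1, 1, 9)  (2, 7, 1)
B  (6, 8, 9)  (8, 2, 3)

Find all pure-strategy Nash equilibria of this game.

For each strategy profile, look for a profitable unilateral deviation.
(A, Left, In): Matrix can switch to Out (3 → 9). Not NE.
(A, Left, Out): Row can switch to B (1 → 6). Not NE.
(A, Right, In): Row can switch to B (1 → 2). Not NE.
(A, Right, Out): Row can switch to B (2 → 8). Not NE.
(B, Left, In): Row can switch to A (5 → 8). Not NE.
(B, Left, Out): Row gets 6, best alternative 1; Column gets 8, best alternative 2; Matrix gets 9, best alternative 3. No profitable deviation — NE.
(B, Right, In): Matrix can switch to Out (2 → 3). Not NE.
(B, Right, Out): Column can switch to Left (2 → 8). Not NE.

(B, Left, Out)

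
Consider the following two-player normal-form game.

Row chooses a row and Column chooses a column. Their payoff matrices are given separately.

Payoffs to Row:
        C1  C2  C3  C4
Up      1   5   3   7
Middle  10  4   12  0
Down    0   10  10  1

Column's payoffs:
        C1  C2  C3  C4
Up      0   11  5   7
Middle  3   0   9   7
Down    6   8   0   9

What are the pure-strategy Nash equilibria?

Row against C1: payoffs 1, 10, 0 → best response Middle.
Row against C2: payoffs 5, 4, 10 → best response Down.
Row against C3: payoffs 3, 12, 10 → best response Middle.
Row against C4: payoffs 7, 0, 1 → best response Up.
Column against Up: payoffs 0, 11, 5, 7 → best response C2.
Column against Middle: payoffs 3, 0, 9, 7 → best response C3.
Column against Down: payoffs 6, 8, 0, 9 → best response C4.
Mutual best responses: (Middle, C3).

(Middle, C3)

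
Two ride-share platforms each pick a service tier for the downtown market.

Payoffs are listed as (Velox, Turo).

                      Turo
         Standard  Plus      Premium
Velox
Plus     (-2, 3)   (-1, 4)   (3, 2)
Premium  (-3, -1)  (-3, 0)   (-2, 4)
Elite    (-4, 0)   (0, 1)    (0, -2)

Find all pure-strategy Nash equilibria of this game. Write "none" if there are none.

Mark each player's best response to every combination of opponents' strategies; a profile where every player is best-responding is a pure Nash equilibrium.
Velox against Standard: payoffs -2, -3, -4 → best response Plus.
Velox against Plus: payoffs -1, -3, 0 → best response Elite.
Velox against Premium: payoffs 3, -2, 0 → best response Plus.
Turo against Plus: payoffs 3, 4, 2 → best response Plus.
Turo against Premium: payoffs -1, 0, 4 → best response Premium.
Turo against Elite: payoffs 0, 1, -2 → best response Plus.
Mutual best responses: (Elite, Plus).

(Elite, Plus)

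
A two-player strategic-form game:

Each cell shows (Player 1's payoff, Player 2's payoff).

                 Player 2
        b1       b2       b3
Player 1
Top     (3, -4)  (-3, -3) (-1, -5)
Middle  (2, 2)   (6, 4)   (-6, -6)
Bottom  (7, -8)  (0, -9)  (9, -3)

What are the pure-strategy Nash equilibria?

(Middle, b2); (Bottom, b3)

(Top, b1): Player 1 can switch to Bottom (3 → 7). Not NE.
(Top, b2): Player 1 can switch to Middle (-3 → 6). Not NE.
(Top, b3): Player 1 can switch to Bottom (-1 → 9). Not NE.
(Middle, b1): Player 1 can switch to Top (2 → 3). Not NE.
(Middle, b2): Player 1 gets 6, best alternative 0; Player 2 gets 4, best alternative 2. No profitable deviation — NE.
(Middle, b3): Player 1 can switch to Top (-6 → -1). Not NE.
(Bottom, b1): Player 2 can switch to b3 (-8 → -3). Not NE.
(Bottom, b2): Player 1 can switch to Middle (0 → 6). Not NE.
(Bottom, b3): Player 1 gets 9, best alternative -1; Player 2 gets -3, best alternative -8. No profitable deviation — NE.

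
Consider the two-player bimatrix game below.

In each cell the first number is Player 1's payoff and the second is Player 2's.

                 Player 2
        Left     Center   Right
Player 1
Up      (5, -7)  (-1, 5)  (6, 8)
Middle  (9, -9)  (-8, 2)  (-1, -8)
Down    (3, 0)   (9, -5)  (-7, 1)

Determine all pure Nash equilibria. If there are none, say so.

Player 1 against Left: payoffs 5, 9, 3 → best response Middle.
Player 1 against Center: payoffs -1, -8, 9 → best response Down.
Player 1 against Right: payoffs 6, -1, -7 → best response Up.
Player 2 against Up: payoffs -7, 5, 8 → best response Right.
Player 2 against Middle: payoffs -9, 2, -8 → best response Center.
Player 2 against Down: payoffs 0, -5, 1 → best response Right.
Mutual best responses: (Up, Right).

The unique pure-strategy Nash equilibrium is (Up, Right).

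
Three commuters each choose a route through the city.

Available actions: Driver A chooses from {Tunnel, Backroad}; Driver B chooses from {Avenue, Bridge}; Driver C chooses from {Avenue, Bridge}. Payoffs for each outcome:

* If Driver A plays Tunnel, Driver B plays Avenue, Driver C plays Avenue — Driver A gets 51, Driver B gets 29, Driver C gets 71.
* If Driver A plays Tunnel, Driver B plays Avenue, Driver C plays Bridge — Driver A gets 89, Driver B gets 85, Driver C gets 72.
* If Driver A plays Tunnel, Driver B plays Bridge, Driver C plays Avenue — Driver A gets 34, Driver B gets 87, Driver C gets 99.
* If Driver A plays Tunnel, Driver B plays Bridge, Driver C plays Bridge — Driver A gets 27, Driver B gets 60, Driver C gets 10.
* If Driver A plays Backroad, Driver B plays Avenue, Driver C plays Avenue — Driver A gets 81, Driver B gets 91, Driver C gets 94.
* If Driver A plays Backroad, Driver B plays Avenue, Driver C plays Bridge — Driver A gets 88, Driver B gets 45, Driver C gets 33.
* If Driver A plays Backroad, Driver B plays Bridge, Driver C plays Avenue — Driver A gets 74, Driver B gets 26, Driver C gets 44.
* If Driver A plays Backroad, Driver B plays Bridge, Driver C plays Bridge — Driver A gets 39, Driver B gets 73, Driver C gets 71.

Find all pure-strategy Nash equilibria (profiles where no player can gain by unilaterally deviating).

For each player, find the best response to each opponent profile; mutual best responses are the pure NE.
Driver A against (Avenue, Avenue): payoffs 51, 81 → best response Backroad.
Driver A against (Avenue, Bridge): payoffs 89, 88 → best response Tunnel.
Driver A against (Bridge, Avenue): payoffs 34, 74 → best response Backroad.
Driver A against (Bridge, Bridge): payoffs 27, 39 → best response Backroad.
Driver B against (Tunnel, Avenue): payoffs 29, 87 → best response Bridge.
Driver B against (Tunnel, Bridge): payoffs 85, 60 → best response Avenue.
Driver B against (Backroad, Avenue): payoffs 91, 26 → best response Avenue.
Driver B against (Backroad, Bridge): payoffs 45, 73 → best response Bridge.
Driver C against (Tunnel, Avenue): payoffs 71, 72 → best response Bridge.
Driver C against (Tunnel, Bridge): payoffs 99, 10 → best response Avenue.
Driver C against (Backroad, Avenue): payoffs 94, 33 → best response Avenue.
Driver C against (Backroad, Bridge): payoffs 44, 71 → best response Bridge.
Mutual best responses: (Tunnel, Avenue, Bridge); (Backroad, Avenue, Avenue); (Backroad, Bridge, Bridge).

The pure Nash equilibria are (Tunnel, Avenue, Bridge); (Backroad, Avenue, Avenue); (Backroad, Bridge, Bridge).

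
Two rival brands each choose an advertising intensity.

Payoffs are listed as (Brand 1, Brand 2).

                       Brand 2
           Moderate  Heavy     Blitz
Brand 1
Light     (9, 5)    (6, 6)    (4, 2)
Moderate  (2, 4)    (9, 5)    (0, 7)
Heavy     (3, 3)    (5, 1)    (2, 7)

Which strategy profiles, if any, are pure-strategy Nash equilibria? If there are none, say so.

There is no pure-strategy Nash equilibrium.

(Light, Moderate): Brand 2 can switch to Heavy (5 → 6). Not NE.
(Light, Heavy): Brand 1 can switch to Moderate (6 → 9). Not NE.
(Light, Blitz): Brand 2 can switch to Moderate (2 → 5). Not NE.
(Moderate, Moderate): Brand 1 can switch to Light (2 → 9). Not NE.
(Moderate, Heavy): Brand 2 can switch to Blitz (5 → 7). Not NE.
(Moderate, Blitz): Brand 1 can switch to Light (0 → 4). Not NE.
(Heavy, Moderate): Brand 1 can switch to Light (3 → 9). Not NE.
(Heavy, Heavy): Brand 1 can switch to Light (5 → 6). Not NE.
(Heavy, Blitz): Brand 1 can switch to Light (2 → 4). Not NE.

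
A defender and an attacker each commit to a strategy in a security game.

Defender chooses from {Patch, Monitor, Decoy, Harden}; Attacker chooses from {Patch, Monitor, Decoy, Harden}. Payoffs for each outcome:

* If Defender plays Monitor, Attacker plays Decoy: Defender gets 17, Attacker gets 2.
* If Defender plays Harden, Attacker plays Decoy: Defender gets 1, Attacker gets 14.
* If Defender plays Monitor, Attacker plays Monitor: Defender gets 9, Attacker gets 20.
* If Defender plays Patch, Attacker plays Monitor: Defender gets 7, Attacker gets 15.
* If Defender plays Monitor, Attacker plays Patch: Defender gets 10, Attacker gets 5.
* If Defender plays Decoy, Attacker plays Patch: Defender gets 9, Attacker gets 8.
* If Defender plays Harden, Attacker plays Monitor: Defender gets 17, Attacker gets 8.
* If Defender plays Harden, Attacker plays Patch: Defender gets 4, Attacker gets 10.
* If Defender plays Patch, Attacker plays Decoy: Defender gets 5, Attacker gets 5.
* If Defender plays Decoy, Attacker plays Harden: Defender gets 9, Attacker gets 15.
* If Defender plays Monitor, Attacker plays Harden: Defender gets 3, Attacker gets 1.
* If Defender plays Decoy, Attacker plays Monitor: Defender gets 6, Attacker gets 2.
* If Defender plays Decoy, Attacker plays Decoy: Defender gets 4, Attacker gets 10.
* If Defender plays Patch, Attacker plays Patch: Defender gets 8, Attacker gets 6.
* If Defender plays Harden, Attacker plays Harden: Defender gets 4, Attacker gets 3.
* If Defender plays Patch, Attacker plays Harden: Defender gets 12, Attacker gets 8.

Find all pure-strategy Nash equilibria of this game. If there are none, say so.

This game has no pure Nash equilibrium.

For each player, find the best response to each opponent profile; mutual best responses are the pure NE.
Defender against Patch: payoffs 8, 10, 9, 4 → best response Monitor.
Defender against Monitor: payoffs 7, 9, 6, 17 → best response Harden.
Defender against Decoy: payoffs 5, 17, 4, 1 → best response Monitor.
Defender against Harden: payoffs 12, 3, 9, 4 → best response Patch.
Attacker against Patch: payoffs 6, 15, 5, 8 → best response Monitor.
Attacker against Monitor: payoffs 5, 20, 2, 1 → best response Monitor.
Attacker against Decoy: payoffs 8, 2, 10, 15 → best response Harden.
Attacker against Harden: payoffs 10, 8, 14, 3 → best response Decoy.
No profile is a mutual best response for all players.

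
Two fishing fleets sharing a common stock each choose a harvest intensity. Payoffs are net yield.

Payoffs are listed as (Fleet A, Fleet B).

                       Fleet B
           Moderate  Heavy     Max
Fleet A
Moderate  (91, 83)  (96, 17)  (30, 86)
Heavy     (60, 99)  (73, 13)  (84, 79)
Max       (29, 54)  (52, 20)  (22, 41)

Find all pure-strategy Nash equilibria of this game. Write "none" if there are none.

This game has no pure Nash equilibrium.

Fleet A against Moderate: payoffs 91, 60, 29 → best response Moderate.
Fleet A against Heavy: payoffs 96, 73, 52 → best response Moderate.
Fleet A against Max: payoffs 30, 84, 22 → best response Heavy.
Fleet B against Moderate: payoffs 83, 17, 86 → best response Max.
Fleet B against Heavy: payoffs 99, 13, 79 → best response Moderate.
Fleet B against Max: payoffs 54, 20, 41 → best response Moderate.
No profile is a mutual best response for all players.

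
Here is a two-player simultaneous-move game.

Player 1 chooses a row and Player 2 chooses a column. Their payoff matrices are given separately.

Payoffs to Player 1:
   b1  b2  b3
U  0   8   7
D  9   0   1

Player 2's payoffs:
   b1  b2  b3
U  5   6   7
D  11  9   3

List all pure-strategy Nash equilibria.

Player 1 against b1: payoffs 0, 9 → best response D.
Player 1 against b2: payoffs 8, 0 → best response U.
Player 1 against b3: payoffs 7, 1 → best response U.
Player 2 against U: payoffs 5, 6, 7 → best response b3.
Player 2 against D: payoffs 11, 9, 3 → best response b1.
Mutual best responses: (U, b3); (D, b1).

Pure-strategy Nash equilibria: (U, b3); (D, b1)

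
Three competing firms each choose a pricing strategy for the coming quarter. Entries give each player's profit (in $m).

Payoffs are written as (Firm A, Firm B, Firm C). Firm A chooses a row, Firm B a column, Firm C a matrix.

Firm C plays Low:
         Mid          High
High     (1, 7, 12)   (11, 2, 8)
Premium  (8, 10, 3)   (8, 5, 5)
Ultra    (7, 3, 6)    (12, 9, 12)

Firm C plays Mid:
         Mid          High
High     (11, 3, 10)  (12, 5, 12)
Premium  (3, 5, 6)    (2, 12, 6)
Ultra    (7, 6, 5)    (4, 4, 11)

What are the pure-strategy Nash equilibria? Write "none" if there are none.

The pure Nash equilibria are (High, High, Mid), (Ultra, High, Low).

For each strategy profile, look for a profitable unilateral deviation.
(High, Mid, Low): Firm A can switch to Premium (1 → 8). Not NE.
(High, Mid, Mid): Firm B can switch to High (3 → 5). Not NE.
(High, High, Low): Firm A can switch to Ultra (11 → 12). Not NE.
(High, High, Mid): Firm A gets 12, best alternative 4; Firm B gets 5, best alternative 3; Firm C gets 12, best alternative 8. No profitable deviation — NE.
(Premium, Mid, Low): Firm C can switch to Mid (3 → 6). Not NE.
(Premium, Mid, Mid): Firm A can switch to High (3 → 11). Not NE.
(Premium, High, Low): Firm A can switch to High (8 → 11). Not NE.
(Premium, High, Mid): Firm A can switch to High (2 → 12). Not NE.
(Ultra, Mid, Low): Firm A can switch to Premium (7 → 8). Not NE.
(Ultra, Mid, Mid): Firm A can switch to High (7 → 11). Not NE.
(Ultra, High, Low): Firm A gets 12, best alternative 11; Firm B gets 9, best alternative 3; Firm C gets 12, best alternative 11. No profitable deviation — NE.
(Ultra, High, Mid): Firm A can switch to High (4 → 12). Not NE.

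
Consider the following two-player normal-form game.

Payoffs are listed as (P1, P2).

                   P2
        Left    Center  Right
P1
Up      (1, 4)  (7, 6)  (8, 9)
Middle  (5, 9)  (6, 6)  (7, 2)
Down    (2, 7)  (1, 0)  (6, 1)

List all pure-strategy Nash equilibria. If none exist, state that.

Pure-strategy Nash equilibria: (Up, Right), (Middle, Left)

P1 against Left: payoffs 1, 5, 2 → best response Middle.
P1 against Center: payoffs 7, 6, 1 → best response Up.
P1 against Right: payoffs 8, 7, 6 → best response Up.
P2 against Up: payoffs 4, 6, 9 → best response Right.
P2 against Middle: payoffs 9, 6, 2 → best response Left.
P2 against Down: payoffs 7, 0, 1 → best response Left.
Mutual best responses: (Up, Right); (Middle, Left).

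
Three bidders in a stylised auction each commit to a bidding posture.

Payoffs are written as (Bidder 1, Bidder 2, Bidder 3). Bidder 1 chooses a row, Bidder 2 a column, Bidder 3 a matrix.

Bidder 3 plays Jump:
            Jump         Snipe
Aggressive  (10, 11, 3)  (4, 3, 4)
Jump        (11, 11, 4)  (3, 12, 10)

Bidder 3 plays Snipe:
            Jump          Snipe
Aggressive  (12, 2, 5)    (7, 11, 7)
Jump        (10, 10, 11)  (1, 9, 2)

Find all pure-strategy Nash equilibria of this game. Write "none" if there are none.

Bidder 1 against (Jump, Jump): payoffs 10, 11 → best response Jump.
Bidder 1 against (Jump, Snipe): payoffs 12, 10 → best response Aggressive.
Bidder 1 against (Snipe, Jump): payoffs 4, 3 → best response Aggressive.
Bidder 1 against (Snipe, Snipe): payoffs 7, 1 → best response Aggressive.
Bidder 2 against (Aggressive, Jump): payoffs 11, 3 → best response Jump.
Bidder 2 against (Aggressive, Snipe): payoffs 2, 11 → best response Snipe.
Bidder 2 against (Jump, Jump): payoffs 11, 12 → best response Snipe.
Bidder 2 against (Jump, Snipe): payoffs 10, 9 → best response Jump.
Bidder 3 against (Aggressive, Jump): payoffs 3, 5 → best response Snipe.
Bidder 3 against (Aggressive, Snipe): payoffs 4, 7 → best response Snipe.
Bidder 3 against (Jump, Jump): payoffs 4, 11 → best response Snipe.
Bidder 3 against (Jump, Snipe): payoffs 10, 2 → best response Jump.
Mutual best responses: (Aggressive, Snipe, Snipe).

The unique pure-strategy Nash equilibrium is (Aggressive, Snipe, Snipe).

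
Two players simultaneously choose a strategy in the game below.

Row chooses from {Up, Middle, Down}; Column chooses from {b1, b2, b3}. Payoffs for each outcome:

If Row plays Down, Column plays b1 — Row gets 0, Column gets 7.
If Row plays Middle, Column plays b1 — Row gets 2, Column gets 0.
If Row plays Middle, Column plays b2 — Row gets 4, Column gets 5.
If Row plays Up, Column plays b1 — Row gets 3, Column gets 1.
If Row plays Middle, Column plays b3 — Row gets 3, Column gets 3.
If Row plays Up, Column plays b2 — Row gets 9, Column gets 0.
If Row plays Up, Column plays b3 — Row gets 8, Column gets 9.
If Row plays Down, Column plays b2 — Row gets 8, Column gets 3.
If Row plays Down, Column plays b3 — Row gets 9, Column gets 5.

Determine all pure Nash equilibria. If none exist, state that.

This game has no pure Nash equilibrium.

(Up, b1): Column can switch to b3 (1 → 9). Not NE.
(Up, b2): Column can switch to b1 (0 → 1). Not NE.
(Up, b3): Row can switch to Down (8 → 9). Not NE.
(Middle, b1): Row can switch to Up (2 → 3). Not NE.
(Middle, b2): Row can switch to Up (4 → 9). Not NE.
(Middle, b3): Row can switch to Up (3 → 8). Not NE.
(Down, b1): Row can switch to Up (0 → 3). Not NE.
(Down, b2): Row can switch to Up (8 → 9). Not NE.
(Down, b3): Column can switch to b1 (5 → 7). Not NE.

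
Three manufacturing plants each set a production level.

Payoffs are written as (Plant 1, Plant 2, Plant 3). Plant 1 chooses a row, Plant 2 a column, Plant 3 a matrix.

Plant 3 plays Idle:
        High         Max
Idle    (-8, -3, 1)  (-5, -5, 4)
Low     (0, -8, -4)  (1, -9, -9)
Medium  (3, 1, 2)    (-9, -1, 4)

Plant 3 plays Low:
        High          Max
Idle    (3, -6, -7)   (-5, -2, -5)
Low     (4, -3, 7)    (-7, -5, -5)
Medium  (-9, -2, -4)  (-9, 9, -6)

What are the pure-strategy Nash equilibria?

Plant 1 against (High, Idle): payoffs -8, 0, 3 → best response Medium.
Plant 1 against (High, Low): payoffs 3, 4, -9 → best response Low.
Plant 1 against (Max, Idle): payoffs -5, 1, -9 → best response Low.
Plant 1 against (Max, Low): payoffs -5, -7, -9 → best response Idle.
Plant 2 against (Idle, Idle): payoffs -3, -5 → best response High.
Plant 2 against (Idle, Low): payoffs -6, -2 → best response Max.
Plant 2 against (Low, Idle): payoffs -8, -9 → best response High.
Plant 2 against (Low, Low): payoffs -3, -5 → best response High.
Plant 2 against (Medium, Idle): payoffs 1, -1 → best response High.
Plant 2 against (Medium, Low): payoffs -2, 9 → best response Max.
Plant 3 against (Idle, High): payoffs 1, -7 → best response Idle.
Plant 3 against (Idle, Max): payoffs 4, -5 → best response Idle.
Plant 3 against (Low, High): payoffs -4, 7 → best response Low.
Plant 3 against (Low, Max): payoffs -9, -5 → best response Low.
Plant 3 against (Medium, High): payoffs 2, -4 → best response Idle.
Plant 3 against (Medium, Max): payoffs 4, -6 → best response Idle.
Mutual best responses: (Low, High, Low); (Medium, High, Idle).

Pure-strategy Nash equilibria: (Low, High, Low), (Medium, High, Idle)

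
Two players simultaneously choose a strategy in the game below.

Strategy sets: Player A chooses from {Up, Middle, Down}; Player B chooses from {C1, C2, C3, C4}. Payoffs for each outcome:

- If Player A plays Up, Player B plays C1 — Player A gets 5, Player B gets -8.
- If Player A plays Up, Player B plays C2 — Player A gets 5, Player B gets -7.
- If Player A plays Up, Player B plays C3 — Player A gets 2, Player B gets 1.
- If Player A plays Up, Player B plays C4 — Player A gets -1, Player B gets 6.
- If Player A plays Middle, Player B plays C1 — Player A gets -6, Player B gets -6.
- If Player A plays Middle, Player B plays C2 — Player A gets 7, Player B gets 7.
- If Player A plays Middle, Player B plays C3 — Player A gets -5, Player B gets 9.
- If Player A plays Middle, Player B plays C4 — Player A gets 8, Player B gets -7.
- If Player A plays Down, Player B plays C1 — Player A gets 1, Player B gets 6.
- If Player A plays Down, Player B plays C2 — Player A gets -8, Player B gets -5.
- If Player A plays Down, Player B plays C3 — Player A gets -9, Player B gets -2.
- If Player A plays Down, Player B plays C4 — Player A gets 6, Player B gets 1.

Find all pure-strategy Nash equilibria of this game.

No pure-strategy Nash equilibrium.

Player A against C1: payoffs 5, -6, 1 → best response Up.
Player A against C2: payoffs 5, 7, -8 → best response Middle.
Player A against C3: payoffs 2, -5, -9 → best response Up.
Player A against C4: payoffs -1, 8, 6 → best response Middle.
Player B against Up: payoffs -8, -7, 1, 6 → best response C4.
Player B against Middle: payoffs -6, 7, 9, -7 → best response C3.
Player B against Down: payoffs 6, -5, -2, 1 → best response C1.
No profile is a mutual best response for all players.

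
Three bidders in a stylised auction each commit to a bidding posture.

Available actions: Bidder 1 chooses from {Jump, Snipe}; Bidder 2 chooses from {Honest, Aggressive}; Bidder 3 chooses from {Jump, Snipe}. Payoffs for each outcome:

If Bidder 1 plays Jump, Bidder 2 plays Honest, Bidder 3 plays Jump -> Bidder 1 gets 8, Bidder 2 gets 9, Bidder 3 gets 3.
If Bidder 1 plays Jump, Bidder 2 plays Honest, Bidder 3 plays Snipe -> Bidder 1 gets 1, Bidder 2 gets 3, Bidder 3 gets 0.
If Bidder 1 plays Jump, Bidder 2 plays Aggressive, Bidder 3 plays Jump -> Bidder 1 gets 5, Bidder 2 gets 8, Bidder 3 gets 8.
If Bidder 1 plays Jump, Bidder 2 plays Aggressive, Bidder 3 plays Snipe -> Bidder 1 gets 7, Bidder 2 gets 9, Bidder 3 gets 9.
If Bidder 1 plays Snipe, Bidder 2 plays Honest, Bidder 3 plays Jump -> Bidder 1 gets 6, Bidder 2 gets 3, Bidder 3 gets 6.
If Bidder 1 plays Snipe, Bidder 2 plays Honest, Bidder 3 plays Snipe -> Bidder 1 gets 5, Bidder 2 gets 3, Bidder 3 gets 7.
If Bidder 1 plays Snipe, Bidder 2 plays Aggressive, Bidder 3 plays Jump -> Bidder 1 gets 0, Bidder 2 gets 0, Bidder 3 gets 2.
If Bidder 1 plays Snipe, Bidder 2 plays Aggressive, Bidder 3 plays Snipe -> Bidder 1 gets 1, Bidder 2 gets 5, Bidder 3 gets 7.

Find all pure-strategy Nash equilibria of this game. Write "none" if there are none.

Mark each player's best response to every combination of opponents' strategies; a profile where every player is best-responding is a pure Nash equilibrium.
Bidder 1 against (Honest, Jump): payoffs 8, 6 → best response Jump.
Bidder 1 against (Honest, Snipe): payoffs 1, 5 → best response Snipe.
Bidder 1 against (Aggressive, Jump): payoffs 5, 0 → best response Jump.
Bidder 1 against (Aggressive, Snipe): payoffs 7, 1 → best response Jump.
Bidder 2 against (Jump, Jump): payoffs 9, 8 → best response Honest.
Bidder 2 against (Jump, Snipe): payoffs 3, 9 → best response Aggressive.
Bidder 2 against (Snipe, Jump): payoffs 3, 0 → best response Honest.
Bidder 2 against (Snipe, Snipe): payoffs 3, 5 → best response Aggressive.
Bidder 3 against (Jump, Honest): payoffs 3, 0 → best response Jump.
Bidder 3 against (Jump, Aggressive): payoffs 8, 9 → best response Snipe.
Bidder 3 against (Snipe, Honest): payoffs 6, 7 → best response Snipe.
Bidder 3 against (Snipe, Aggressive): payoffs 2, 7 → best response Snipe.
Mutual best responses: (Jump, Honest, Jump); (Jump, Aggressive, Snipe).

Pure-strategy Nash equilibria: (Jump, Honest, Jump), (Jump, Aggressive, Snipe)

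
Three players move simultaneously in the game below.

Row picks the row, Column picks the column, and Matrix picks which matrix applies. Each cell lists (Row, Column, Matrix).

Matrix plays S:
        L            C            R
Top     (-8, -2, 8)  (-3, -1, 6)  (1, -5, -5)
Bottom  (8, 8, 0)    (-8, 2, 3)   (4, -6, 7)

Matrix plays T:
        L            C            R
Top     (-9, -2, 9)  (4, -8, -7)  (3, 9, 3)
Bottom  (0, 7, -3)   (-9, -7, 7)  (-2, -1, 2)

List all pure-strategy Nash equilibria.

(Top, L, S): Row can switch to Bottom (-8 → 8). Not NE.
(Top, L, T): Row can switch to Bottom (-9 → 0). Not NE.
(Top, C, S): Row gets -3, best alternative -8; Column gets -1, best alternative -2; Matrix gets 6, best alternative -7. No profitable deviation — NE.
(Top, C, T): Column can switch to L (-8 → -2). Not NE.
(Top, R, S): Row can switch to Bottom (1 → 4). Not NE.
(Top, R, T): Row gets 3, best alternative -2; Column gets 9, best alternative -2; Matrix gets 3, best alternative -5. No profitable deviation — NE.
(Bottom, L, S): Row gets 8, best alternative -8; Column gets 8, best alternative 2; Matrix gets 0, best alternative -3. No profitable deviation — NE.
(Bottom, L, T): Matrix can switch to S (-3 → 0). Not NE.
(Bottom, C, S): Row can switch to Top (-8 → -3). Not NE.
(Bottom, C, T): Row can switch to Top (-9 → 4). Not NE.
(Bottom, R, S): Column can switch to L (-6 → 8). Not NE.
(The remaining 1 profile has a profitable deviation by the same check.)

Pure-strategy Nash equilibria: (Top, C, S), (Top, R, T), (Bottom, L, S)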